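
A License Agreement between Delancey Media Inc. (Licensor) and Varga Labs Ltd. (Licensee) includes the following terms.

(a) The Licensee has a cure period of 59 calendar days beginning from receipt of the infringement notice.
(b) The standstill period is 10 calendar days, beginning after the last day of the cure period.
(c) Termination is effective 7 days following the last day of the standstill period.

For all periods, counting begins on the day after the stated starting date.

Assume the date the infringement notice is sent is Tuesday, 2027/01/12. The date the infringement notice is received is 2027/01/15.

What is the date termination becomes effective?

The last day of the cure period: 59 calendar days after 2027/01/15 is 2027/03/15.
The last day of the standstill period: 2027/03/15 + 10 days = 2027/03/25.
Adding 7 calendar days to 2027/03/25 gives 2027/04/01, which is the date termination becomes effective.

2027/04/01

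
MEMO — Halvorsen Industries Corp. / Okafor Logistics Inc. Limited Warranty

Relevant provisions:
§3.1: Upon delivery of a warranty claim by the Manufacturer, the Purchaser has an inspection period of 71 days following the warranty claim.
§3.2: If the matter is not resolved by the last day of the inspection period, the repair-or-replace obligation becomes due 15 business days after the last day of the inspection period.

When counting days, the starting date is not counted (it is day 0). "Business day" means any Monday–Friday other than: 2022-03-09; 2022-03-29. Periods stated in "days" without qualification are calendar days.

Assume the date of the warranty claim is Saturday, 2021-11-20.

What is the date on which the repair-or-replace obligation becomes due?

The last day of the inspection period: 71 calendar days after 2021-11-20 is 2022-01-30.
The date on which the repair-or-replace obligation becomes due: 15 business days after Sunday, 2022-01-30, skipping weekends — Jan 31, Feb 1, Feb 2, Feb 3, …, Feb 16, Feb 17, Feb 18 — lands on Friday, 2022-02-18.

2022-02-18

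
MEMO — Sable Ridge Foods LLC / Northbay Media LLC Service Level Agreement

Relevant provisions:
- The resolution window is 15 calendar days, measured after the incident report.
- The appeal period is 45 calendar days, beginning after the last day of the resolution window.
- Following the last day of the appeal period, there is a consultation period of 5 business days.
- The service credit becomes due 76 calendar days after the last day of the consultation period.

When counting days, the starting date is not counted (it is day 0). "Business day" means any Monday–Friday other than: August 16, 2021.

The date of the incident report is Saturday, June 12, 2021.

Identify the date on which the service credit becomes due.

Adding 15 calendar days to June 12, 2021 gives June 27, 2021, which is the last day of the resolution window.
The last day of the appeal period: June 27, 2021 + 45 days = August 11, 2021.
From Wednesday, August 11, 2021, 5 business days (Aug 12, Aug 13, Aug 17, Aug 18, Aug 19, skipping weekends and the listed holiday on Aug 16) brings us to Thursday, August 19, 2021, which is the last day of the consultation period.
The date on which the service credit becomes due: 76 calendar days after August 19, 2021 is November 3, 2021.

November 3, 2021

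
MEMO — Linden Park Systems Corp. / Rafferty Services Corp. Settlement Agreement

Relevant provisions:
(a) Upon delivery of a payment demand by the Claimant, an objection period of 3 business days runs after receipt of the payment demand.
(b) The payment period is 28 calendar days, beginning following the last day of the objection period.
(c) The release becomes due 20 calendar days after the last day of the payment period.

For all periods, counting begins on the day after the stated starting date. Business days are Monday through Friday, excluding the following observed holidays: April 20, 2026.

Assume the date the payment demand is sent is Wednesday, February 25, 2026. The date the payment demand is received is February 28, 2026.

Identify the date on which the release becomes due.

From Saturday, February 28, 2026, 3 business days (Mar 2, Mar 3, Mar 4, skipping weekends) brings us to Wednesday, March 4, 2026, which is the last day of the objection period.
Adding 28 calendar days to March 4, 2026 gives April 1, 2026, which is the last day of the payment period.
The date on which the release becomes due: April 1, 2026 + 20 days = April 21, 2026.

April 21, 2026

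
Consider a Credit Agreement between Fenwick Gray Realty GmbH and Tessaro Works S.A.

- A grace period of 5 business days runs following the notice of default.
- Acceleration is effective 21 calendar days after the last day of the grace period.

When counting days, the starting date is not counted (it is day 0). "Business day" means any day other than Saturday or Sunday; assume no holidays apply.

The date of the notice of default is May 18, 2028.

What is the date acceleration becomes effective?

The last day of the grace period: counting 5 business days from Thursday, May 18, 2028 (May 19, May 22, May 23, May 24, May 25, skipping weekends) reaches Thursday, May 25, 2028.
The date acceleration becomes effective: 21 calendar days after May 25, 2028 is June 15, 2028.

June 15, 2028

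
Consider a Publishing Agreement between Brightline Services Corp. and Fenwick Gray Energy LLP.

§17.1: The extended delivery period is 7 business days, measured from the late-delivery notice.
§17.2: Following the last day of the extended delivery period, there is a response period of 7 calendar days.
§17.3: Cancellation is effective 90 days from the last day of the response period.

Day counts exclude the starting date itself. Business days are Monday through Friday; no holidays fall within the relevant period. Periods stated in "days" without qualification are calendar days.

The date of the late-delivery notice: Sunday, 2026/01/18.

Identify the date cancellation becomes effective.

The last day of the extended delivery period: counting 7 business days from Sunday, 2026/01/18 (Jan 19, Jan 20, Jan 21, Jan 22, Jan 23, Jan 26, Jan 27, skipping weekends) reaches Tuesday, 2026/01/27.
The last day of the response period: 7 calendar days after 2026/01/27 is 2026/02/03.
The date cancellation becomes effective: 90 calendar days after 2026/02/03 is 2026/05/04.

2026/05/04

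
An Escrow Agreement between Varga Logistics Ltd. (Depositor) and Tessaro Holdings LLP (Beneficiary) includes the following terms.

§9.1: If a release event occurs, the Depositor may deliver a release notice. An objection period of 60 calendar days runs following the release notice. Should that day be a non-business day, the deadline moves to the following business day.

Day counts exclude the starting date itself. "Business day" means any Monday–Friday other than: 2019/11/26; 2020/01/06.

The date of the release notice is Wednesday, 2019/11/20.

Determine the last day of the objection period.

Adding 60 calendar days to 2019/11/20 gives 2020/01/19, which is the last day of the objection period. That falls on a Sunday, so it rolls to the next business day, Monday, 2020/01/20.

2020/01/20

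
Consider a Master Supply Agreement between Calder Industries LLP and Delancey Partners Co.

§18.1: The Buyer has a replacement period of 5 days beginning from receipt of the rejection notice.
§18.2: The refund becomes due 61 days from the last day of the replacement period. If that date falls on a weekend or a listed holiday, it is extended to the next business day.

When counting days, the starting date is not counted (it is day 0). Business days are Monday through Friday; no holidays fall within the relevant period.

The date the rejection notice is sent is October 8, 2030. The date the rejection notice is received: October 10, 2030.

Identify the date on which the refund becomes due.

The last day of the replacement period: 5 calendar days after October 10, 2030 is October 15, 2030.
The date on which the refund becomes due: October 15, 2030 + 61 days = December 15, 2030. That falls on a Sunday, so it rolls to the next business day, Monday, December 16, 2030.

December 16, 2030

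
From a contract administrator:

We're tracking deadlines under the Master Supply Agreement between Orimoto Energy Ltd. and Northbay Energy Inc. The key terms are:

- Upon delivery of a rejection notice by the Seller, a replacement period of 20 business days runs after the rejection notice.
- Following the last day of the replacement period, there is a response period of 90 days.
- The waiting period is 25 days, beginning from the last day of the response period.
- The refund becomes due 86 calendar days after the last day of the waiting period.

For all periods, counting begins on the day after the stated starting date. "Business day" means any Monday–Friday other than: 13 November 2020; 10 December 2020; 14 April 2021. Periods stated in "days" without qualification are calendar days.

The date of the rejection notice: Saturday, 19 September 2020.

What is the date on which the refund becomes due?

5 May 2021

The last day of the replacement period: 20 business days after Saturday, 19 September 2020, skipping weekends — Sep 21, Sep 22, Sep 23, Sep 24, …, Oct 14, Oct 15, Oct 16 — lands on Friday, 16 October 2020.
Adding 90 calendar days to 16 October 2020 gives 14 January 2021, which is the last day of the response period.
The last day of the waiting period: 25 calendar days after 14 January 2021 is 8 February 2021.
The date on which the refund becomes due: 86 calendar days after 8 February 2021 is 5 May 2021.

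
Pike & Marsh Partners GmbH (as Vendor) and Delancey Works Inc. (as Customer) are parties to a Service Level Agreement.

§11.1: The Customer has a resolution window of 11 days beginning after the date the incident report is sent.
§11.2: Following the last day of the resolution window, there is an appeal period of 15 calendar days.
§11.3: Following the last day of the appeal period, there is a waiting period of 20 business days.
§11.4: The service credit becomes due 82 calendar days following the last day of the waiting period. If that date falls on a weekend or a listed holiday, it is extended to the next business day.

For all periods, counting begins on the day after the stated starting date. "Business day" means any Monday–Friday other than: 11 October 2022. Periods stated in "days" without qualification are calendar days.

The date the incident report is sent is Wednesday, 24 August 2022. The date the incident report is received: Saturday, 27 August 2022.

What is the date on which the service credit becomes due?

9 January 2023

Adding 11 calendar days to 24 August 2022 gives 4 September 2022, which is the last day of the resolution window.
The last day of the appeal period: 4 September 2022 + 15 days = 19 September 2022.
The last day of the waiting period: counting 20 business days from Monday, 19 September 2022 (Sep 20, Sep 21, Sep 22, Sep 23, …, Oct 14, Oct 17, Oct 18, skipping weekends and the listed holiday on Oct 11) reaches Tuesday, 18 October 2022.
The date on which the service credit becomes due: 82 calendar days after 18 October 2022 is 8 January 2023. That falls on a Sunday, so it rolls to the next business day, Monday, 9 January 2023.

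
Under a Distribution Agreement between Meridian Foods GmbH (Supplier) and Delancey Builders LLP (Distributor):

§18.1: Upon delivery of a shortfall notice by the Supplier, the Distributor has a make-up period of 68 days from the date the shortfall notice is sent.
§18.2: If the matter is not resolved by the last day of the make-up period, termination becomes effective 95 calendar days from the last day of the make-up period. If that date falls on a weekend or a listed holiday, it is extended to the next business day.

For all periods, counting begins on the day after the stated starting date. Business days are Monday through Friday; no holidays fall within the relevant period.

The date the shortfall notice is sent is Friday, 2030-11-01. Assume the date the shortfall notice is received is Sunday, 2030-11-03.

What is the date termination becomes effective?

2031-04-14

Adding 68 calendar days to 2030-11-01 gives 2031-01-08, which is the last day of the make-up period.
The date termination becomes effective: 2031-01-08 + 95 days = 2031-04-13. That falls on a Sunday, so it rolls to the next business day, Monday, 2031-04-14.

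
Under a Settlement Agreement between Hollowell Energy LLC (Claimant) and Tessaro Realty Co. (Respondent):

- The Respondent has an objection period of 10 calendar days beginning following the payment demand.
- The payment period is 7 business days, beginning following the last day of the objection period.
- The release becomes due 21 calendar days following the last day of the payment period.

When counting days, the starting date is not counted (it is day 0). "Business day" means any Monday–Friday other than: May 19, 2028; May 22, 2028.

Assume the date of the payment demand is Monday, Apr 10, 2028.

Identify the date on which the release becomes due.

The last day of the objection period: Apr 10, 2028 + 10 days = Apr 20, 2028.
The last day of the payment period: counting 7 business days from Thursday, Apr 20, 2028 (Apr 21, Apr 24, Apr 25, Apr 26, Apr 27, Apr 28, May 1, skipping weekends) reaches Monday, May 1, 2028.
The date on which the release becomes due: 21 calendar days after May 1, 2028 is May 22, 2028.

May 22, 2028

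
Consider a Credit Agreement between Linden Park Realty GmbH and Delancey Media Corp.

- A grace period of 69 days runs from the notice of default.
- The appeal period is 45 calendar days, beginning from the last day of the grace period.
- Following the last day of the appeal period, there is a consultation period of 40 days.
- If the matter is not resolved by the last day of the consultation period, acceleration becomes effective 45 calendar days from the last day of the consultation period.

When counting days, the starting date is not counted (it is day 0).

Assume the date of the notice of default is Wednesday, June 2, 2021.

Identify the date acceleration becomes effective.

The last day of the grace period: 69 calendar days after June 2, 2021 is August 10, 2021.
Adding 45 calendar days to August 10, 2021 gives September 24, 2021, which is the last day of the appeal period.
The last day of the consultation period: September 24, 2021 + 40 days = November 3, 2021.
The date acceleration becomes effective: November 3, 2021 + 45 days = December 18, 2021.

December 18, 2021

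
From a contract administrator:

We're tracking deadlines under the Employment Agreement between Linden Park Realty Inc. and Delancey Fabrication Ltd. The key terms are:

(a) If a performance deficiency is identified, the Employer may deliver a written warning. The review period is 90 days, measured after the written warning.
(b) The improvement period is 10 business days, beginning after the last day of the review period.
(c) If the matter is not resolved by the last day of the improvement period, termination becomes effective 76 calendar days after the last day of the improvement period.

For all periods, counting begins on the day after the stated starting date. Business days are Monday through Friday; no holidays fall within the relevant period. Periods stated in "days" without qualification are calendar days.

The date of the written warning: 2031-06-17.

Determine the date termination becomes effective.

The last day of the review period: 90 calendar days after 2031-06-17 is 2031-09-15.
The last day of the improvement period: 10 business days after Monday, 2031-09-15, skipping weekends — Sep 16, Sep 17, Sep 18, Sep 19, Sep 22, Sep 23, Sep 24, Sep 25, Sep 26, Sep 29 — lands on Monday, 2031-09-29.
The date termination becomes effective: 2031-09-29 + 76 days = 2031-12-14.

2031-12-14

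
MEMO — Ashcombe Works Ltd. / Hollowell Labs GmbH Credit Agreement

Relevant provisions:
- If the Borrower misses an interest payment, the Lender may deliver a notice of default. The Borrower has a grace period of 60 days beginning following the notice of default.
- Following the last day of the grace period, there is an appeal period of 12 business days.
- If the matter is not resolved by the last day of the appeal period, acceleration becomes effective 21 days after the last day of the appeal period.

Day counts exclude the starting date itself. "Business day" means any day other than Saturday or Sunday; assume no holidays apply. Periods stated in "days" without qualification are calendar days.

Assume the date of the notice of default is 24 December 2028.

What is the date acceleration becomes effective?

The last day of the grace period: 60 calendar days after 24 December 2028 is 22 February 2029.
The last day of the appeal period: 12 business days after Thursday, 22 February 2029, skipping weekends — Feb 23, Feb 26, Feb 27, Feb 28, …, Mar 8, Mar 9, Mar 12 — lands on Monday, 12 March 2029.
The date acceleration becomes effective: 21 calendar days after 12 March 2029 is 2 April 2029.

2 April 2029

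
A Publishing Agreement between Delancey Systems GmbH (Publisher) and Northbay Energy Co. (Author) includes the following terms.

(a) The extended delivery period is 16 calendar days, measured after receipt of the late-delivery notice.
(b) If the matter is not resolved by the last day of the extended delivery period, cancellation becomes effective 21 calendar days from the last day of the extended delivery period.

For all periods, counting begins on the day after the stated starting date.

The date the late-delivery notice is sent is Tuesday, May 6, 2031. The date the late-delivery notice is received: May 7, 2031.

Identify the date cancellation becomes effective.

The last day of the extended delivery period: 16 calendar days after May 7, 2031 is May 23, 2031.
Adding 21 calendar days to May 23, 2031 gives June 13, 2031, which is the date cancellation becomes effective.

June 13, 2031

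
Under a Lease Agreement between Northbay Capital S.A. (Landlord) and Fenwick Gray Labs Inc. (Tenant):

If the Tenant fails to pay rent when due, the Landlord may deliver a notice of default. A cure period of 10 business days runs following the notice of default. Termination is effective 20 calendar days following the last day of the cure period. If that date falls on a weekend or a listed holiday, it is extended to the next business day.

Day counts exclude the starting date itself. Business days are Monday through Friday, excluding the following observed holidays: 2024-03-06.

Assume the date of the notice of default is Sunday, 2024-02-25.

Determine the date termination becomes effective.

The last day of the cure period: counting 10 business days from Sunday, 2024-02-25 (Feb 26, Feb 27, Feb 28, Feb 29, Mar 1, Mar 4, Mar 5, Mar 7, Mar 8, Mar 11, skipping weekends and the listed holiday on Mar 6) reaches Monday, 2024-03-11.
The date termination becomes effective: 2024-03-11 + 20 days = 2024-03-31. That falls on a Sunday, so it rolls to the next business day, Monday, 2024-04-01.

2024-04-01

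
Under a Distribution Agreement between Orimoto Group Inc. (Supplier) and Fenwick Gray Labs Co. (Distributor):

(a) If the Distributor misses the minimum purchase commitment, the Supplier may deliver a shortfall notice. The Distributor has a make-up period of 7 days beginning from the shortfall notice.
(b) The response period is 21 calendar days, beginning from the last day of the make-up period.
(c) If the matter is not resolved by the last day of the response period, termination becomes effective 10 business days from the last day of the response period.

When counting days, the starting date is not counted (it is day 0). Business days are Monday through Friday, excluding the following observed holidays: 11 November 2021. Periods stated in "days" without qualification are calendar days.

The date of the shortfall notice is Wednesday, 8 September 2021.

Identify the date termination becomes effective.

Adding 7 calendar days to 8 September 2021 gives 15 September 2021, which is the last day of the make-up period.
Adding 21 calendar days to 15 September 2021 gives 6 October 2021, which is the last day of the response period.
The date termination becomes effective: counting 10 business days from Wednesday, 6 October 2021 (Oct 7, Oct 8, Oct 11, Oct 12, Oct 13, Oct 14, Oct 15, Oct 18, Oct 19, Oct 20, skipping weekends) reaches Wednesday, 20 October 2021.

20 October 2021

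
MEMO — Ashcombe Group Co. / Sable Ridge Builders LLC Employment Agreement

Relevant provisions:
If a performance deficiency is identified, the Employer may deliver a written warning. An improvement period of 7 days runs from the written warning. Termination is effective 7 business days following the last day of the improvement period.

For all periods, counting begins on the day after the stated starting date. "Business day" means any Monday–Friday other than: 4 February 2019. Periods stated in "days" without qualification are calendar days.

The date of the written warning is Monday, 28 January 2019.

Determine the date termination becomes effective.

13 February 2019

The last day of the improvement period: 7 calendar days after 28 January 2019 is 4 February 2019.
The date termination becomes effective: 7 business days after Monday, 4 February 2019, skipping weekends — Feb 5, Feb 6, Feb 7, Feb 8, Feb 11, Feb 12, Feb 13 — lands on Wednesday, 13 February 2019.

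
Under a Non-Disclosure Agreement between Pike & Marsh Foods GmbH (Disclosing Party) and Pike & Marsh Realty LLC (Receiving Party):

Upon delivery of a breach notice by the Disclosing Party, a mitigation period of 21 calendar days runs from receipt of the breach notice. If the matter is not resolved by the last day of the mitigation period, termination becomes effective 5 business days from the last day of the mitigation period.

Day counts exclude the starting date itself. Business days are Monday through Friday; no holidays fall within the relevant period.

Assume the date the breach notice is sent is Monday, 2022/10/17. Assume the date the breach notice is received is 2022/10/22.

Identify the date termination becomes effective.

The last day of the mitigation period: 2022/10/22 + 21 days = 2022/11/12.
From Saturday, 2022/11/12, 5 business days (Nov 14, Nov 15, Nov 16, Nov 17, Nov 18, skipping weekends) brings us to Friday, 2022/11/18, which is the date termination becomes effective.

2022/11/18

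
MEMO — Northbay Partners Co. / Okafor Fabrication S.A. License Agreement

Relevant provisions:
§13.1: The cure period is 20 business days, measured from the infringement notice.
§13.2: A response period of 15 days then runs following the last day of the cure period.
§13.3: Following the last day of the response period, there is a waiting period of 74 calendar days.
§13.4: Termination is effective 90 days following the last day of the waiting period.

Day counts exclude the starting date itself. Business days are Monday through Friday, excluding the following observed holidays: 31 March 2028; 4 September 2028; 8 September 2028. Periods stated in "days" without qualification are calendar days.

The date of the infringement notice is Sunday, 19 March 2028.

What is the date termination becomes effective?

From Sunday, 19 March 2028, 20 business days (Mar 20, Mar 21, Mar 22, Mar 23, …, Apr 13, Apr 14, Apr 17, skipping weekends and the listed holiday on Mar 31) brings us to Monday, 17 April 2028, which is the last day of the cure period.
The last day of the response period: 17 April 2028 + 15 days = 2 May 2028.
The last day of the waiting period: 2 May 2028 + 74 days = 15 July 2028.
Adding 90 calendar days to 15 July 2028 gives 13 October 2028, which is the date termination becomes effective.

13 October 2028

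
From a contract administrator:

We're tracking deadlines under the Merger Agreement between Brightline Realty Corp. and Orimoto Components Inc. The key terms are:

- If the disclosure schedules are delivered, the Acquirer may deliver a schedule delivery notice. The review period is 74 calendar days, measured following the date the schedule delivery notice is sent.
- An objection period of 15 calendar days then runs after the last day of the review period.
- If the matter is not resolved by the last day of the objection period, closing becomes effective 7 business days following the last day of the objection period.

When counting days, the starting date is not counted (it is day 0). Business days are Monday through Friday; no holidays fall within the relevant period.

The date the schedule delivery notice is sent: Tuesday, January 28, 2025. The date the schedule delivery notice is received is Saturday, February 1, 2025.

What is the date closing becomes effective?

May 6, 2025

The last day of the review period: 74 calendar days after January 28, 2025 is April 12, 2025.
Adding 15 calendar days to April 12, 2025 gives April 27, 2025, which is the last day of the objection period.
The date closing becomes effective: 7 business days after Sunday, April 27, 2025, skipping weekends — Apr 28, Apr 29, Apr 30, May 1, May 2, May 5, May 6 — lands on Tuesday, May 6, 2025.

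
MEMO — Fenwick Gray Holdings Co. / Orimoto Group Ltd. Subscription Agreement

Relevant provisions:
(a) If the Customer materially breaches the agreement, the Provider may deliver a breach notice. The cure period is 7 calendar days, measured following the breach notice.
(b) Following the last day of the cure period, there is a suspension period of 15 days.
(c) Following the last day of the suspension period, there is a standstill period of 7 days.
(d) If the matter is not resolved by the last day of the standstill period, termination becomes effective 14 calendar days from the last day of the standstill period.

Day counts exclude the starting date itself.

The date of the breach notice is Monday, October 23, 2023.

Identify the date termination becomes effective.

The last day of the cure period: October 23, 2023 + 7 days = October 30, 2023.
Adding 15 calendar days to October 30, 2023 gives November 14, 2023, which is the last day of the suspension period.
The last day of the standstill period: November 14, 2023 + 7 days = November 21, 2023.
The date termination becomes effective: November 21, 2023 + 14 days = December 5, 2023.

December 5, 2023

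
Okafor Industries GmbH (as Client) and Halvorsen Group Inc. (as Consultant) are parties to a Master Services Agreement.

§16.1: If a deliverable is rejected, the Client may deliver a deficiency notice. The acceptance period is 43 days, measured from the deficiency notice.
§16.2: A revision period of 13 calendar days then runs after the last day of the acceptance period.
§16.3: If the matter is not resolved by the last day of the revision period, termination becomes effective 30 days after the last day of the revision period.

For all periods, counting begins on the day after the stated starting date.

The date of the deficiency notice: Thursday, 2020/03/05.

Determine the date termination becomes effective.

The last day of the acceptance period: 2020/03/05 + 43 days = 2020/04/17.
Adding 13 calendar days to 2020/04/17 gives 2020/04/30, which is the last day of the revision period.
The date termination becomes effective: 2020/04/30 + 30 days = 2020/05/30.

2020/05/30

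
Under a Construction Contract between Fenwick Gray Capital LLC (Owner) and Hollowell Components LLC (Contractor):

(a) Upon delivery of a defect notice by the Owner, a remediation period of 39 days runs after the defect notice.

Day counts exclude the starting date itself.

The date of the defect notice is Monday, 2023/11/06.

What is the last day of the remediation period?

2023/12/15

The last day of the remediation period: 2023/11/06 + 39 days = 2023/12/15.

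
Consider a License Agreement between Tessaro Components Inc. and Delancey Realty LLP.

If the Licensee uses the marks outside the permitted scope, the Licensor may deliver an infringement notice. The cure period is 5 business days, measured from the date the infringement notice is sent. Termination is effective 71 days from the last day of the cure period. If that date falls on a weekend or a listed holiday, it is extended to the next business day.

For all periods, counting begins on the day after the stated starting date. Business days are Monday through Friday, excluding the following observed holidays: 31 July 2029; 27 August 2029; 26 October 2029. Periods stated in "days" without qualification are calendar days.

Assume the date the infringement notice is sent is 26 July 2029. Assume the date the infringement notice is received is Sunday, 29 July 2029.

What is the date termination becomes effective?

15 October 2029

The last day of the cure period: 5 business days after Thursday, 26 July 2029, skipping weekends and the listed holiday on Jul 31 — Jul 27, Jul 30, Aug 1, Aug 2, Aug 3 — lands on Friday, 3 August 2029.
The date termination becomes effective: 71 calendar days after 3 August 2029 is 13 October 2029. That falls on a Saturday, so it rolls to the next business day, Monday, 15 October 2029.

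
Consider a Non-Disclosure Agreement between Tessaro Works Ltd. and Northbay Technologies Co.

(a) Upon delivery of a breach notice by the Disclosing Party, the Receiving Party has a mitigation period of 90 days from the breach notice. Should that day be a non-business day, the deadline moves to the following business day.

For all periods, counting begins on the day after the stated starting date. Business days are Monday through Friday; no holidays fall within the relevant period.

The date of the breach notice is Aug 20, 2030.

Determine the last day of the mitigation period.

Nov 18, 2030

The last day of the mitigation period: 90 calendar days after Aug 20, 2030 is Nov 18, 2030. Nov 18, 2030 is a Monday, so no roll-forward applies.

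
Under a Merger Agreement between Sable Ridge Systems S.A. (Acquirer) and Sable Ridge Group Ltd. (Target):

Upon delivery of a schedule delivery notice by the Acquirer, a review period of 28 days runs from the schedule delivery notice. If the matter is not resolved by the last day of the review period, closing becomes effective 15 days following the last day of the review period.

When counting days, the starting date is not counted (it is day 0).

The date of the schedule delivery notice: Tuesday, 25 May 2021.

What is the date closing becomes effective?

The last day of the review period: 28 calendar days after 25 May 2021 is 22 June 2021.
The date closing becomes effective: 22 June 2021 + 15 days = 7 July 2021.

7 July 2021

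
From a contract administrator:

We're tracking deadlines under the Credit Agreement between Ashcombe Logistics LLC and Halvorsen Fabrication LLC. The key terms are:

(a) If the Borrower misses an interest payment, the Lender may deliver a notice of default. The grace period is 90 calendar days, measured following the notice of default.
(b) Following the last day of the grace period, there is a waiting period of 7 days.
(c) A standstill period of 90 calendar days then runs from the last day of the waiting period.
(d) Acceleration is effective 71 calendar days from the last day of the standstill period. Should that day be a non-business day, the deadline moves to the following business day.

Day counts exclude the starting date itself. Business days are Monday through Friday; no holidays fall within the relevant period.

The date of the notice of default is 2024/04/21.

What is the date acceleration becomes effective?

Adding 90 calendar days to 2024/04/21 gives 2024/07/20, which is the last day of the grace period.
Adding 7 calendar days to 2024/07/20 gives 2024/07/27, which is the last day of the waiting period.
The last day of the standstill period: 2024/07/27 + 90 days = 2024/10/25.
The date acceleration becomes effective: 71 calendar days after 2024/10/25 is 2025/01/04. That falls on a Saturday, so it rolls to the next business day, Monday, 2025/01/06.

2025/01/06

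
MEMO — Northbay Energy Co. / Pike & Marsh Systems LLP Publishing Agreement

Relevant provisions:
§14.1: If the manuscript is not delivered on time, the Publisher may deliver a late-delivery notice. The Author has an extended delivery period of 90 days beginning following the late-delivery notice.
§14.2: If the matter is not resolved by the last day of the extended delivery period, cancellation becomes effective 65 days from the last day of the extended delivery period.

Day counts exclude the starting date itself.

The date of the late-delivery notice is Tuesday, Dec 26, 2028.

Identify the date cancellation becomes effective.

May 30, 2029

The last day of the extended delivery period: 90 calendar days after Dec 26, 2028 is Mar 26, 2029.
Adding 65 calendar days to Mar 26, 2029 gives May 30, 2029, which is the date cancellation becomes effective.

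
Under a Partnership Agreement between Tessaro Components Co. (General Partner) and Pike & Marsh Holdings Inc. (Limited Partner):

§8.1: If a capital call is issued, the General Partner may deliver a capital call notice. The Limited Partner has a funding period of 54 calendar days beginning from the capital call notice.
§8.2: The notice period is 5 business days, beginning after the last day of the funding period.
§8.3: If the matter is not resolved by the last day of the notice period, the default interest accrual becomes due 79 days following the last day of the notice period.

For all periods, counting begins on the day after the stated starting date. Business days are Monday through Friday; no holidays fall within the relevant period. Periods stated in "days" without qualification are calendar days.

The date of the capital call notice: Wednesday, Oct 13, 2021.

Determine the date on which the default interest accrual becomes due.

Mar 2, 2022

Adding 54 calendar days to Oct 13, 2021 gives Dec 6, 2021, which is the last day of the funding period.
The last day of the notice period: 5 business days after Monday, Dec 6, 2021, skipping weekends — Dec 7, Dec 8, Dec 9, Dec 10, Dec 13 — lands on Monday, Dec 13, 2021.
The date on which the default interest accrual becomes due: Dec 13, 2021 + 79 days = Mar 2, 2022.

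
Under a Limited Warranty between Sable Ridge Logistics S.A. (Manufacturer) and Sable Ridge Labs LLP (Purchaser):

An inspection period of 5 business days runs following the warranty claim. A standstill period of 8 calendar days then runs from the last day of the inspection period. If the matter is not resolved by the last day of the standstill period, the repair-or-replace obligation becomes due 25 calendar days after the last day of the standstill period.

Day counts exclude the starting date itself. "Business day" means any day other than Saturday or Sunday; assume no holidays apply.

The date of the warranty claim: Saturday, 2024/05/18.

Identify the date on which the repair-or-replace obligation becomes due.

2024/06/26

From Saturday, 2024/05/18, 5 business days (May 20, May 21, May 22, May 23, May 24, skipping weekends) brings us to Friday, 2024/05/24, which is the last day of the inspection period.
The last day of the standstill period: 8 calendar days after 2024/05/24 is 2024/06/01.
The date on which the repair-or-replace obligation becomes due: 2024/06/01 + 25 days = 2024/06/26.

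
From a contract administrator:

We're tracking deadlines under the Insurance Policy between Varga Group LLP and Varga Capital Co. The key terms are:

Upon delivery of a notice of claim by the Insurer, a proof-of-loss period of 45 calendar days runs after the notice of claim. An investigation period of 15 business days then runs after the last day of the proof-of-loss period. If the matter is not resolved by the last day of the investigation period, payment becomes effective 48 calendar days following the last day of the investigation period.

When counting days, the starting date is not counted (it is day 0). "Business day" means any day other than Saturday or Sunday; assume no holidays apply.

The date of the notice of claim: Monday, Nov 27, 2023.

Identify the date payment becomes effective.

The last day of the proof-of-loss period: 45 calendar days after Nov 27, 2023 is Jan 11, 2024.
From Thursday, Jan 11, 2024, 15 business days (Jan 12, Jan 15, Jan 16, Jan 17, …, Jan 30, Jan 31, Feb 1, skipping weekends) brings us to Thursday, Feb 1, 2024, which is the last day of the investigation period.
The date payment becomes effective: 48 calendar days after Feb 1, 2024 is Mar 20, 2024.

Mar 20, 2024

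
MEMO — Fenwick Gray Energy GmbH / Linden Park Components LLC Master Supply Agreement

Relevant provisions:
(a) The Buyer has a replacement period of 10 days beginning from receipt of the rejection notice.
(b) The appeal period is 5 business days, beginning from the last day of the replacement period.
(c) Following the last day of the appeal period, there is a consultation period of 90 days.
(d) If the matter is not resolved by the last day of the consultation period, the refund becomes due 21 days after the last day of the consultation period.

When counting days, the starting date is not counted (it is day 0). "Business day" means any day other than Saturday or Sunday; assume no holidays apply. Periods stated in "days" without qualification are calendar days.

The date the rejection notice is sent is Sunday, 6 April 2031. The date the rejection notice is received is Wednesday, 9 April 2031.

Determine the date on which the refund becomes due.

The last day of the replacement period: 9 April 2031 + 10 days = 19 April 2031.
From Saturday, 19 April 2031, 5 business days (Apr 21, Apr 22, Apr 23, Apr 24, Apr 25, skipping weekends) brings us to Friday, 25 April 2031, which is the last day of the appeal period.
Adding 90 calendar days to 25 April 2031 gives 24 July 2031, which is the last day of the consultation period.
The date on which the refund becomes due: 21 calendar days after 24 July 2031 is 14 August 2031.

14 August 2031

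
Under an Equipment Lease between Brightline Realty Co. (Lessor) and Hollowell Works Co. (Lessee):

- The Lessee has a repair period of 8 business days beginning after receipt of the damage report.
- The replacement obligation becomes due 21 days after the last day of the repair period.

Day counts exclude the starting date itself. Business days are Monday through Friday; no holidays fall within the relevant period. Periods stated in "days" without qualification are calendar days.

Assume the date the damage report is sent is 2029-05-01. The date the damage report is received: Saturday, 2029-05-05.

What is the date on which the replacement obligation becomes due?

2029-06-06

The last day of the repair period: counting 8 business days from Saturday, 2029-05-05 (May 7, May 8, May 9, May 10, May 11, May 14, May 15, May 16, skipping weekends) reaches Wednesday, 2029-05-16.
Adding 21 calendar days to 2029-05-16 gives 2029-06-06, which is the date on which the replacement obligation becomes due.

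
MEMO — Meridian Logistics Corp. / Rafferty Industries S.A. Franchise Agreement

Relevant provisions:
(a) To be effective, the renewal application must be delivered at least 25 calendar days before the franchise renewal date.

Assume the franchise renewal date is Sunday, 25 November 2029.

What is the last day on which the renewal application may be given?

25 November 2029 minus 25 days is 31 October 2029.

31 October 2029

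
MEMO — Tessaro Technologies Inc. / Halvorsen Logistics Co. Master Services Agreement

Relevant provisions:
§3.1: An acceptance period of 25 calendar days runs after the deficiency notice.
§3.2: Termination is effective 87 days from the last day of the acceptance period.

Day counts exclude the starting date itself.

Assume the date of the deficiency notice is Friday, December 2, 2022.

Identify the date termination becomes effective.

March 24, 2023

The last day of the acceptance period: December 2, 2022 + 25 days = December 27, 2022.
Adding 87 calendar days to December 27, 2022 gives March 24, 2023, which is the date termination becomes effective.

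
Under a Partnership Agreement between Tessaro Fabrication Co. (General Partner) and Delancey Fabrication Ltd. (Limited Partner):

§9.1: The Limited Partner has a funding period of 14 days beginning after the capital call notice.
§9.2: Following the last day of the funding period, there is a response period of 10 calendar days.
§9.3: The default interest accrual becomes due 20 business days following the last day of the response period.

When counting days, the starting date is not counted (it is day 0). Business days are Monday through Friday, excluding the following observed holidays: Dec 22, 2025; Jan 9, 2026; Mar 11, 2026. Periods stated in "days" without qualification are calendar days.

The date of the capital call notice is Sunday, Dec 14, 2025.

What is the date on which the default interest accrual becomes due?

Feb 5, 2026

Adding 14 calendar days to Dec 14, 2025 gives Dec 28, 2025, which is the last day of the funding period.
The last day of the response period: 10 calendar days after Dec 28, 2025 is Jan 7, 2026.
From Wednesday, Jan 7, 2026, 20 business days (Jan 8, Jan 12, Jan 13, Jan 14, …, Feb 3, Feb 4, Feb 5, skipping weekends and the listed holiday on Jan 9) brings us to Thursday, Feb 5, 2026, which is the date on which the default interest accrual becomes due.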